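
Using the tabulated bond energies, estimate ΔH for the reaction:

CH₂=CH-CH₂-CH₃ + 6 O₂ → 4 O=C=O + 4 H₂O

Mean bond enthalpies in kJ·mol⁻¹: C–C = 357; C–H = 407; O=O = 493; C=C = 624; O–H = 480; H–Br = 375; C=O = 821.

ΔH ≈ −2856 kJ

Bonds broken (reactants):
  C–C: 2 × 357 = 714
  C–H: 8 × 407 = 3256
  C=C: 1 × 624 = 624
  O=O: 6 × 493 = 2958
  Σ(broken) = 7552 kJ
Bonds formed (products):
  C=O: 8 × 821 = 6568
  O–H: 8 × 480 = 3840
  Σ(formed) = 10408 kJ
ΔH = Σ(broken) − Σ(formed) = 7552 − 10408 = −2856 kJ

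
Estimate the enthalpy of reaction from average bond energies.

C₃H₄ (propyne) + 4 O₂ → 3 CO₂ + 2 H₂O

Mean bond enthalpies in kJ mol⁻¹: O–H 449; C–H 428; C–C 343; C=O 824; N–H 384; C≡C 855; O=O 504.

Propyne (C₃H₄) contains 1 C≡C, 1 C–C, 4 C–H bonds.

Bonds broken (reactants):
  C≡C: 1 × 855 = 855
  C–C: 1 × 343 = 343
  C–H: 4 × 428 = 1712
  O=O: 4 × 504 = 2016
  Σ(broken) = 4926 kJ
Bonds formed (products):
  C=O: 6 × 824 = 4944
  O–H: 4 × 449 = 1796
  Σ(formed) = 6740 kJ
ΔH = Σ(broken) − Σ(formed) = 4926 − 6740 = −1814 kJ

ΔH ≈ −1814 kJ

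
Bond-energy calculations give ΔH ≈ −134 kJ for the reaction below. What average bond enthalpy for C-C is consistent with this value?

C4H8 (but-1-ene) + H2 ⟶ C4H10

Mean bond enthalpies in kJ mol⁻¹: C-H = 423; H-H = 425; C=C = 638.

Let D be the C-C bond energy.
Σ(broken) = 2×D + 8×423 + 1×638 + 1×425 = 4447 + 2D
Σ(formed) = 3×D + 10×423 = 4230 + 3D
ΔH = Σ(broken) − Σ(formed) = (4447 + 2D) − (4230 + 3D) = +217 − D
Setting this equal to −134 kJ gives D = 351 kJ/mol.

D(C-C) ≈ 351 kJ/mol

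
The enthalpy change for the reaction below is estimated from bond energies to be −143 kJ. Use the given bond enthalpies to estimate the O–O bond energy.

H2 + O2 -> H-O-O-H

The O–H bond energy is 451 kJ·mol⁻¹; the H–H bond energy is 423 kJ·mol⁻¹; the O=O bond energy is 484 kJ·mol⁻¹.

Let D be the O–O bond energy.
Σ(broken) = 1×423 + 1×484 = 907
Σ(formed) = 2×451 + 1×D = 902 + D
ΔH = Σ(broken) − Σ(formed) = (907) − (902 + D) = +5 − D
Setting this equal to −143 kJ gives D = 148 kJ/mol.

D(O–O) ≈ 148 kJ/mol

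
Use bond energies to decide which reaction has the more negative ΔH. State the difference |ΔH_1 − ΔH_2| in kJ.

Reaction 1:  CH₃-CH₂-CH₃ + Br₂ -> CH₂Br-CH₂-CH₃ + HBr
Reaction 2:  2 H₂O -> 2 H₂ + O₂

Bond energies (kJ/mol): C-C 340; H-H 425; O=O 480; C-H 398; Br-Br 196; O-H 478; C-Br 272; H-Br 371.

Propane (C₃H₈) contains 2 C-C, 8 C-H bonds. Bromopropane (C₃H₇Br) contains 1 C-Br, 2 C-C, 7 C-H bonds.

Reaction 1, by 631 kJ

Reaction 1:
  Bonds broken (reactants):
    Br-Br: 1 × 196 = 196
    C-C: 2 × 340 = 680
    C-H: 8 × 398 = 3184
    Σ(broken) = 4060 kJ
  Bonds formed (products):
    C-Br: 1 × 272 = 272
    C-C: 2 × 340 = 680
    C-H: 7 × 398 = 2786
    H-Br: 1 × 371 = 371
    Σ(formed) = 4109 kJ
  ΔH_1 = 4060 − 4109 = −49 kJ
Reaction 2:
  Bonds broken (reactants):
    O-H: 4 × 478 = 1912
    Σ(broken) = 1912 kJ
  Bonds formed (products):
    H-H: 2 × 425 = 850
    O=O: 1 × 480 = 480
    Σ(formed) = 1330 kJ
  ΔH_2 = 1912 − 1330 = +582 kJ
ΔH_1 − ΔH_2 = −631 kJ, so reaction 1 has the more negative ΔH; |ΔH_1 − ΔH_2| = 631 kJ.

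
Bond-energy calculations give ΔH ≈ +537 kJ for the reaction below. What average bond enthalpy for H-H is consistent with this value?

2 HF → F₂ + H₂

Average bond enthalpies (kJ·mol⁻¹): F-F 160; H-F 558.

D(H-H) ≈ 419 kJ/mol

Let D be the H-H bond energy.
Σ(broken) = 2×558 = 1116
Σ(formed) = 1×160 + 1×D = 160 + D
ΔH = Σ(broken) − Σ(formed) = (1116) − (160 + D) = +956 − D
Setting this equal to +537 kJ gives D = 419 kJ/mol.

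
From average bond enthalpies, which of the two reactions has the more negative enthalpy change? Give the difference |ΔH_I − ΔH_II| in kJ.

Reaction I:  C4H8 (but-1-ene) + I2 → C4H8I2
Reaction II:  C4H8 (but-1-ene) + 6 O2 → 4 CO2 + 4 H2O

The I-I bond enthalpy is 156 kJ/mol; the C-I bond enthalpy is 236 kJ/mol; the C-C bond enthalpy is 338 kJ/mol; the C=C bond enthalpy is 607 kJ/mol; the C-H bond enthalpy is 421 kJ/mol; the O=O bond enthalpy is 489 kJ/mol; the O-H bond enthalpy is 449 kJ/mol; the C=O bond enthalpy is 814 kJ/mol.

Reaction I:
  Bonds broken (reactants):
    C-C: 2 × 338 = 676
    C-H: 8 × 421 = 3368
    C=C: 1 × 607 = 607
    I-I: 1 × 156 = 156
    Σ(broken) = 4807 kJ
  Bonds formed (products):
    C-C: 3 × 338 = 1014
    C-H: 8 × 421 = 3368
    C-I: 2 × 236 = 472
    Σ(formed) = 4854 kJ
  ΔH_I = 4807 − 4854 = −47 kJ
Reaction II:
  Bonds broken (reactants):
    C-C: 2 × 338 = 676
    C-H: 8 × 421 = 3368
    C=C: 1 × 607 = 607
    O=O: 6 × 489 = 2934
    Σ(broken) = 7585 kJ
  Bonds formed (products):
    C=O: 8 × 814 = 6512
    O-H: 8 × 449 = 3592
    Σ(formed) = 10104 kJ
  ΔH_II = 7585 − 10104 = −2519 kJ
ΔH_I − ΔH_II = +2472 kJ, so reaction II has the more negative ΔH; |ΔH_I − ΔH_II| = 2472 kJ.

Reaction II, by 2472 kJ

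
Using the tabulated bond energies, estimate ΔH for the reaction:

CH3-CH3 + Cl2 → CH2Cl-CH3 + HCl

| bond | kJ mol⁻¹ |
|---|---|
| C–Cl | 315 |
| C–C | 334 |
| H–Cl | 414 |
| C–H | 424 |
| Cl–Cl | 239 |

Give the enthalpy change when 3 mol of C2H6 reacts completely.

Bonds broken (reactants):
  C–C: 1 × 334 = 334
  C–H: 6 × 424 = 2544
  Cl–Cl: 1 × 239 = 239
  Σ(broken) = 3117 kJ
Bonds formed (products):
  C–C: 1 × 334 = 334
  C–Cl: 1 × 315 = 315
  C–H: 5 × 424 = 2120
  H–Cl: 1 × 414 = 414
  Σ(formed) = 3183 kJ
ΔH = Σ(broken) − Σ(formed) = 3117 − 3183 = −66 kJ
For 3× the reaction as written: 3 × (−66) = −198 kJ

ΔH = −198 kJ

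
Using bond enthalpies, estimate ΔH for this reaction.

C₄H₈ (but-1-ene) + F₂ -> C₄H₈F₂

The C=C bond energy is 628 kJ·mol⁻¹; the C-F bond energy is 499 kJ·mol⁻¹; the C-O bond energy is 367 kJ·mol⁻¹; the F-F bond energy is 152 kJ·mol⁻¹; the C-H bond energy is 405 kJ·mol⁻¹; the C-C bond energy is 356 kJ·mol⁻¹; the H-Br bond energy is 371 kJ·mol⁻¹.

ΔH ≈ −574 kJ

Bonds broken (reactants):
  C-C: 2 × 356 = 712
  C-H: 8 × 405 = 3240
  C=C: 1 × 628 = 628
  F-F: 1 × 152 = 152
  Σ(broken) = 4732 kJ
Bonds formed (products):
  C-C: 3 × 356 = 1068
  C-F: 2 × 499 = 998
  C-H: 8 × 405 = 3240
  Σ(formed) = 5306 kJ
ΔH = Σ(broken) − Σ(formed) = 4732 − 5306 = −574 kJ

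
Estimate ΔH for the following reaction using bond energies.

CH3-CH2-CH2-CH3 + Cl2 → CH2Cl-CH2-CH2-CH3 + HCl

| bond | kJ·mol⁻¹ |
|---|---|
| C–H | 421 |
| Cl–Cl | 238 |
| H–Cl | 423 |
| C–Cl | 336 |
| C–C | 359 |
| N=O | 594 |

Bonds broken (reactants):
  C–C: 3 × 359 = 1077
  C–H: 10 × 421 = 4210
  Cl–Cl: 1 × 238 = 238
  Σ(broken) = 5525 kJ
Bonds formed (products):
  C–C: 3 × 359 = 1077
  C–Cl: 1 × 336 = 336
  C–H: 9 × 421 = 3789
  H–Cl: 1 × 423 = 423
  Σ(formed) = 5625 kJ
ΔH = Σ(broken) − Σ(formed) = 5525 − 5625 = −100 kJ

ΔH ≈ −100 kJ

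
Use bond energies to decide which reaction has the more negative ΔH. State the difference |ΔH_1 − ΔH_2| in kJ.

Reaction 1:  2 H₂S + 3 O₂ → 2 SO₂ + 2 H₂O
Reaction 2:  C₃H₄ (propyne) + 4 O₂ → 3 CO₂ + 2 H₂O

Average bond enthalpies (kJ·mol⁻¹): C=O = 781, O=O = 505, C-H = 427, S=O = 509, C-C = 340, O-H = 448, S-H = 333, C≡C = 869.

Reaction 1:
  Bonds broken (reactants):
    O=O: 3 × 505 = 1515
    S-H: 4 × 333 = 1332
    Σ(broken) = 2847 kJ
  Bonds formed (products):
    O-H: 4 × 448 = 1792
    S=O: 4 × 509 = 2036
    Σ(formed) = 3828 kJ
  ΔH_1 = 2847 − 3828 = −981 kJ
Reaction 2:
  Bonds broken (reactants):
    C≡C: 1 × 869 = 869
    C-C: 1 × 340 = 340
    C-H: 4 × 427 = 1708
    O=O: 4 × 505 = 2020
    Σ(broken) = 4937 kJ
  Bonds formed (products):
    C=O: 6 × 781 = 4686
    O-H: 4 × 448 = 1792
    Σ(formed) = 6478 kJ
  ΔH_2 = 4937 − 6478 = −1541 kJ
ΔH_1 − ΔH_2 = +560 kJ, so reaction 2 has the more negative ΔH; |ΔH_1 − ΔH_2| = 560 kJ.

Reaction 2, by 560 kJ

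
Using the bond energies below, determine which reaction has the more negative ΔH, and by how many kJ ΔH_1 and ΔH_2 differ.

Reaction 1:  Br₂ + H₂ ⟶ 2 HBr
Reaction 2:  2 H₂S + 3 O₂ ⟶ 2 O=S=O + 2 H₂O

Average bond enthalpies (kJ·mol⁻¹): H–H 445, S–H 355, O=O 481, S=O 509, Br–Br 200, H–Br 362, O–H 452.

Reaction 2, by 902 kJ

Reaction 1:
  Bonds broken (reactants):
    Br–Br: 1 × 200 = 200
    H–H: 1 × 445 = 445
    Σ(broken) = 645 kJ
  Bonds formed (products):
    H–Br: 2 × 362 = 724
    Σ(formed) = 724 kJ
  ΔH_1 = 645 − 724 = −79 kJ
Reaction 2:
  Bonds broken (reactants):
    O=O: 3 × 481 = 1443
    S–H: 4 × 355 = 1420
    Σ(broken) = 2863 kJ
  Bonds formed (products):
    O–H: 4 × 452 = 1808
    S=O: 4 × 509 = 2036
    Σ(formed) = 3844 kJ
  ΔH_2 = 2863 − 3844 = −981 kJ
ΔH_1 − ΔH_2 = +902 kJ, so reaction 2 has the more negative ΔH; |ΔH_1 − ΔH_2| = 902 kJ.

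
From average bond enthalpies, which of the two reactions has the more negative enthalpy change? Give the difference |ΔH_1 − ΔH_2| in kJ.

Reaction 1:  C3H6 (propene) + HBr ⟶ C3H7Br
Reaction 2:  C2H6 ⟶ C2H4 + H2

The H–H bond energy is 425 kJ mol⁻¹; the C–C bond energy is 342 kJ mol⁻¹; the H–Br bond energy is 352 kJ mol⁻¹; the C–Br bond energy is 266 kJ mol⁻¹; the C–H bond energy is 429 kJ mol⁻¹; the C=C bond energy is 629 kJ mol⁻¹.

Reaction 1:
  Bonds broken (reactants):
    C–C: 1 × 342 = 342
    C–H: 6 × 429 = 2574
    C=C: 1 × 629 = 629
    H–Br: 1 × 352 = 352
    Σ(broken) = 3897 kJ
  Bonds formed (products):
    C–Br: 1 × 266 = 266
    C–C: 2 × 342 = 684
    C–H: 7 × 429 = 3003
    Σ(formed) = 3953 kJ
  ΔH_1 = 3897 − 3953 = −56 kJ
Reaction 2:
  Bonds broken (reactants):
    C–C: 1 × 342 = 342
    C–H: 6 × 429 = 2574
    Σ(broken) = 2916 kJ
  Bonds formed (products):
    C–H: 4 × 429 = 1716
    C=C: 1 × 629 = 629
    H–H: 1 × 425 = 425
    Σ(formed) = 2770 kJ
  ΔH_2 = 2916 − 2770 = +146 kJ
ΔH_1 − ΔH_2 = −202 kJ, so reaction 1 has the more negative ΔH; |ΔH_1 − ΔH_2| = 202 kJ.

Reaction 1, by 202 kJ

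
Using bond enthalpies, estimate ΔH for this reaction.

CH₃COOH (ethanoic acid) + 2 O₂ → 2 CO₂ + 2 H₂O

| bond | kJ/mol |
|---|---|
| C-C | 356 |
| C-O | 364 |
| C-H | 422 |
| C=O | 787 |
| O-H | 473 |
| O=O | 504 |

ΔH ≈ −786 kJ

Bonds broken (reactants):
  C-C: 1 × 356 = 356
  C-H: 3 × 422 = 1266
  C-O: 1 × 364 = 364
  C=O: 1 × 787 = 787
  O-H: 1 × 473 = 473
  O=O: 2 × 504 = 1008
  Σ(broken) = 4254 kJ
Bonds formed (products):
  C=O: 4 × 787 = 3148
  O-H: 4 × 473 = 1892
  Σ(formed) = 5040 kJ
ΔH = Σ(broken) − Σ(formed) = 4254 − 5040 = −786 kJ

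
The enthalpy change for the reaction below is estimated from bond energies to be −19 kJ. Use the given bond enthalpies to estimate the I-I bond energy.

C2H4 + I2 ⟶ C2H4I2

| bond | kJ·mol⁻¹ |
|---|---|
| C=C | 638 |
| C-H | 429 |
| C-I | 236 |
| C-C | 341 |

D(I-I) ≈ 156 kJ/mol

Let D be the I-I bond energy.
Σ(broken) = 4×429 + 1×638 + 1×D = 2354 + D
Σ(formed) = 1×341 + 4×429 + 2×236 = 2529
ΔH = Σ(broken) − Σ(formed) = (2354 + D) − (2529) = −175 + D
Setting this equal to −19 kJ gives D = 156 kJ/mol.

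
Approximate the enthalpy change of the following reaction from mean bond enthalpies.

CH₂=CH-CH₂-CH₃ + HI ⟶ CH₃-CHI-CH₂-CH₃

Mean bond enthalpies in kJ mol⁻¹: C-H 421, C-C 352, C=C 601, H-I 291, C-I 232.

ΔH ≈ −113 kJ

Bonds broken (reactants):
  C-C: 2 × 352 = 704
  C-H: 8 × 421 = 3368
  C=C: 1 × 601 = 601
  H-I: 1 × 291 = 291
  Σ(broken) = 4964 kJ
Bonds formed (products):
  C-C: 3 × 352 = 1056
  C-H: 9 × 421 = 3789
  C-I: 1 × 232 = 232
  Σ(formed) = 5077 kJ
ΔH = Σ(broken) − Σ(formed) = 4964 − 5077 = −113 kJ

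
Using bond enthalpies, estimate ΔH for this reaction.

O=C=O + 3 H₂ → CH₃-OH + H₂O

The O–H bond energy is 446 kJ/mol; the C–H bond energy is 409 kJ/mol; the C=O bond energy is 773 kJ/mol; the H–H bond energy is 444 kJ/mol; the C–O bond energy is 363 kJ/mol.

ΔH ≈ −50 kJ

Bonds broken (reactants):
  C=O: 2 × 773 = 1546
  H–H: 3 × 444 = 1332
  Σ(broken) = 2878 kJ
Bonds formed (products):
  C–H: 3 × 409 = 1227
  C–O: 1 × 363 = 363
  O–H: 3 × 446 = 1338
  Σ(formed) = 2928 kJ
ΔH = Σ(broken) − Σ(formed) = 2878 − 2928 = −50 kJ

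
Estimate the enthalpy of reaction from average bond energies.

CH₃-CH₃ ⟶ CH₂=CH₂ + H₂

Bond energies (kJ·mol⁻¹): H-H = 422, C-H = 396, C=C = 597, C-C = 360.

Bonds broken (reactants):
  C-C: 1 × 360 = 360
  C-H: 6 × 396 = 2376
  Σ(broken) = 2736 kJ
Bonds formed (products):
  C-H: 4 × 396 = 1584
  C=C: 1 × 597 = 597
  H-H: 1 × 422 = 422
  Σ(formed) = 2603 kJ
ΔH = Σ(broken) − Σ(formed) = 2736 − 2603 = +133 kJ

ΔH ≈ +133 kJ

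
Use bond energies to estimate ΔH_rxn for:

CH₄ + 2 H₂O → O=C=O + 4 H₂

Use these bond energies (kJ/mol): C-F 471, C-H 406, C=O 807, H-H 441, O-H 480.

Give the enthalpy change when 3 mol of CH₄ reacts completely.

ΔH = +498 kJ

Bonds broken (reactants):
  C-H: 4 × 406 = 1624
  O-H: 4 × 480 = 1920
  Σ(broken) = 3544 kJ
Bonds formed (products):
  C=O: 2 × 807 = 1614
  H-H: 4 × 441 = 1764
  Σ(formed) = 3378 kJ
ΔH = Σ(broken) − Σ(formed) = 3544 − 3378 = +166 kJ
For 3× the reaction as written: 3 × (+166) = +498 kJ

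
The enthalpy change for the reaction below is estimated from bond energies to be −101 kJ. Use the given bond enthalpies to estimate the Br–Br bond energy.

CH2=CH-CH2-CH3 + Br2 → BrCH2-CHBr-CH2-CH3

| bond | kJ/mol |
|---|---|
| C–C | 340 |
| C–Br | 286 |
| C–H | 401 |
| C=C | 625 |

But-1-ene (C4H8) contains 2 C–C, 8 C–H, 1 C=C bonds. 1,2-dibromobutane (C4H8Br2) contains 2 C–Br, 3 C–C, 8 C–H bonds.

Let D be the Br–Br bond energy.
Σ(broken) = 1×D + 2×340 + 8×401 + 1×625 = 4513 + D
Σ(formed) = 2×286 + 3×340 + 8×401 = 4800
ΔH = Σ(broken) − Σ(formed) = (4513 + D) − (4800) = −287 + D
Setting this equal to −101 kJ gives D = 186 kJ/mol.

D(Br–Br) ≈ 186 kJ/mol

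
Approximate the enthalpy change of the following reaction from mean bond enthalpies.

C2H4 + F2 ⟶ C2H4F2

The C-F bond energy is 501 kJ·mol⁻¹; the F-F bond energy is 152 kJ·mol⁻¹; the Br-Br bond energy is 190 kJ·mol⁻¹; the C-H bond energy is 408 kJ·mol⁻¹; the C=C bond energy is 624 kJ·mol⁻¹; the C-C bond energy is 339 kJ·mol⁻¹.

Bonds broken (reactants):
  C-H: 4 × 408 = 1632
  C=C: 1 × 624 = 624
  F-F: 1 × 152 = 152
  Σ(broken) = 2408 kJ
Bonds formed (products):
  C-C: 1 × 339 = 339
  C-F: 2 × 501 = 1002
  C-H: 4 × 408 = 1632
  Σ(formed) = 2973 kJ
ΔH = Σ(broken) − Σ(formed) = 2408 − 2973 = −565 kJ

ΔH ≈ −565 kJ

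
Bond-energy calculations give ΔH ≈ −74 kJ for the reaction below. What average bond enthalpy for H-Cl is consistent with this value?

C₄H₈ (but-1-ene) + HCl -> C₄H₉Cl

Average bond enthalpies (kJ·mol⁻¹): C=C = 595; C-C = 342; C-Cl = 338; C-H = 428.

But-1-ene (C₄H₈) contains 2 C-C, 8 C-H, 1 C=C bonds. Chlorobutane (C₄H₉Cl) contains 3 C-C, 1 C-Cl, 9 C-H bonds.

Let D be the H-Cl bond energy.
Σ(broken) = 2×342 + 8×428 + 1×595 + 1×D = 4703 + D
Σ(formed) = 3×342 + 1×338 + 9×428 = 5216
ΔH = Σ(broken) − Σ(formed) = (4703 + D) − (5216) = −513 + D
Setting this equal to −74 kJ gives D = 439 kJ/mol.

D(H-Cl) ≈ 439 kJ/mol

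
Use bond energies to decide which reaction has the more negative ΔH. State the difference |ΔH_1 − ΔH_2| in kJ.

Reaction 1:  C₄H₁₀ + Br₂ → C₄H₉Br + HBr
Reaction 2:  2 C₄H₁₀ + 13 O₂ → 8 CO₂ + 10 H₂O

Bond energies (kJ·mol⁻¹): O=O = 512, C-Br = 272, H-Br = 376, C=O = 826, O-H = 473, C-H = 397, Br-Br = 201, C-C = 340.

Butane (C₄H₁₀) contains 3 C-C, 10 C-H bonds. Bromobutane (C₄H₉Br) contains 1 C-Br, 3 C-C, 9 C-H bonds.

Reaction 1:
  Bonds broken (reactants):
    Br-Br: 1 × 201 = 201
    C-C: 3 × 340 = 1020
    C-H: 10 × 397 = 3970
    Σ(broken) = 5191 kJ
  Bonds formed (products):
    C-Br: 1 × 272 = 272
    C-C: 3 × 340 = 1020
    C-H: 9 × 397 = 3573
    H-Br: 1 × 376 = 376
    Σ(formed) = 5241 kJ
  ΔH_1 = 5191 − 5241 = −50 kJ
Reaction 2:
  Bonds broken (reactants):
    C-C: 6 × 340 = 2040
    C-H: 20 × 397 = 7940
    O=O: 13 × 512 = 6656
    Σ(broken) = 16636 kJ
  Bonds formed (products):
    C=O: 16 × 826 = 13216
    O-H: 20 × 473 = 9460
    Σ(formed) = 22676 kJ
  ΔH_2 = 16636 − 22676 = −6040 kJ
ΔH_1 − ΔH_2 = +5990 kJ, so reaction 2 has the more negative ΔH; |ΔH_1 − ΔH_2| = 5990 kJ.

Reaction 2, by 5990 kJ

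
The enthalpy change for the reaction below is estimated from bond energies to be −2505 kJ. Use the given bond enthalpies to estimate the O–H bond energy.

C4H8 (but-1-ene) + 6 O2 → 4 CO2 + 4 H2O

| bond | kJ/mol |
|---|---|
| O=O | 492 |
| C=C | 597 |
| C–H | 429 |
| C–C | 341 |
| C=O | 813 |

Let D be the O–H bond energy.
Σ(broken) = 2×341 + 8×429 + 1×597 + 6×492 = 7663
Σ(formed) = 8×813 + 8×D = 6504 + 8D
ΔH = Σ(broken) − Σ(formed) = (7663) − (6504 + 8D) = +1159 − 8D
Setting this equal to −2505 kJ gives 8D = 3664, so D = 458 kJ/mol.

D(O–H) ≈ 458 kJ/mol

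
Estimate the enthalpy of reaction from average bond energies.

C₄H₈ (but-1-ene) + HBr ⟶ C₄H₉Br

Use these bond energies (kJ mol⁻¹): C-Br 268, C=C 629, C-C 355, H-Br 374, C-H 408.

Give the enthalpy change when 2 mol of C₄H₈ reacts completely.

ΔH = −56 kJ

Bonds broken (reactants):
  C-C: 2 × 355 = 710
  C-H: 8 × 408 = 3264
  C=C: 1 × 629 = 629
  H-Br: 1 × 374 = 374
  Σ(broken) = 4977 kJ
Bonds formed (products):
  C-Br: 1 × 268 = 268
  C-C: 3 × 355 = 1065
  C-H: 9 × 408 = 3672
  Σ(formed) = 5005 kJ
ΔH = Σ(broken) − Σ(formed) = 4977 − 5005 = −28 kJ
For 2× the reaction as written: 2 × (−28) = −56 kJ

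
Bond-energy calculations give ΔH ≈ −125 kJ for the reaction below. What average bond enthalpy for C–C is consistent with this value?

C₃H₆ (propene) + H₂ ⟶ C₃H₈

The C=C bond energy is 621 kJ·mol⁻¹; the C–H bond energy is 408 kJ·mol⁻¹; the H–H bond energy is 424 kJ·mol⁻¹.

D(C–C) ≈ 354 kJ/mol

Let D be the C–C bond energy.
Σ(broken) = 1×D + 6×408 + 1×621 + 1×424 = 3493 + D
Σ(formed) = 2×D + 8×408 = 3264 + 2D
ΔH = Σ(broken) − Σ(formed) = (3493 + D) − (3264 + 2D) = +229 − D
Setting this equal to −125 kJ gives D = 354 kJ/mol.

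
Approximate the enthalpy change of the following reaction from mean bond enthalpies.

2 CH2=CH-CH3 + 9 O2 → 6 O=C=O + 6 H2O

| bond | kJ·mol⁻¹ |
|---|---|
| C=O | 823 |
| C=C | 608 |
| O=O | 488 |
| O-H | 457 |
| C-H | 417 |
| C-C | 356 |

Bonds broken (reactants):
  C-C: 2 × 356 = 712
  C-H: 12 × 417 = 5004
  C=C: 2 × 608 = 1216
  O=O: 9 × 488 = 4392
  Σ(broken) = 11324 kJ
Bonds formed (products):
  C=O: 12 × 823 = 9876
  O-H: 12 × 457 = 5484
  Σ(formed) = 15360 kJ
ΔH = Σ(broken) − Σ(formed) = 11324 − 15360 = −4036 kJ

ΔH ≈ −4036 kJ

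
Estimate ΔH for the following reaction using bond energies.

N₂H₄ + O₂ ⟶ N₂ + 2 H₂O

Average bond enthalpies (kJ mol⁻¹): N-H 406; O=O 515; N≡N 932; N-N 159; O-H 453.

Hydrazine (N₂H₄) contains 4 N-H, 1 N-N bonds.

Bonds broken (reactants):
  N-H: 4 × 406 = 1624
  N-N: 1 × 159 = 159
  O=O: 1 × 515 = 515
  Σ(broken) = 2298 kJ
Bonds formed (products):
  N≡N: 1 × 932 = 932
  O-H: 4 × 453 = 1812
  Σ(formed) = 2744 kJ
ΔH = Σ(broken) − Σ(formed) = 2298 − 2744 = −446 kJ

ΔH ≈ −446 kJ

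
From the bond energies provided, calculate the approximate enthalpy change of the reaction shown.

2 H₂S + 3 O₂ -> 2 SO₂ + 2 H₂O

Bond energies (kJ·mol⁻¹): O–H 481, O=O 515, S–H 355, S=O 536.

ΔH ≈ −1103 kJ

Bonds broken (reactants):
  O=O: 3 × 515 = 1545
  S–H: 4 × 355 = 1420
  Σ(broken) = 2965 kJ
Bonds formed (products):
  O–H: 4 × 481 = 1924
  S=O: 4 × 536 = 2144
  Σ(formed) = 4068 kJ
ΔH = Σ(broken) − Σ(formed) = 2965 − 4068 = −1103 kJ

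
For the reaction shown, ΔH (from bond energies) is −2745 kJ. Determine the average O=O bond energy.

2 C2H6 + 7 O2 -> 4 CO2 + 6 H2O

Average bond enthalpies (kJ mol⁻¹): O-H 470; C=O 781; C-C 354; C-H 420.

D(O=O) ≈ 485 kJ/mol

Let D be the O=O bond energy.
Σ(broken) = 2×354 + 12×420 + 7×D = 5748 + 7D
Σ(formed) = 8×781 + 12×470 = 11888
ΔH = Σ(broken) − Σ(formed) = (5748 + 7D) − (11888) = −6140 + 7D
Setting this equal to −2745 kJ gives 7D = 3395, so D = 485 kJ/mol.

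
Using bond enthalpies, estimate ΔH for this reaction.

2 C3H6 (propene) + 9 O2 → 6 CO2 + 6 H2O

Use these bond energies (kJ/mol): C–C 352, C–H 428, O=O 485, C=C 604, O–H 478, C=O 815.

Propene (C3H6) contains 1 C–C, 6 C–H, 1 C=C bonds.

ΔH ≈ −4103 kJ

Bonds broken (reactants):
  C–C: 2 × 352 = 704
  C–H: 12 × 428 = 5136
  C=C: 2 × 604 = 1208
  O=O: 9 × 485 = 4365
  Σ(broken) = 11413 kJ
Bonds formed (products):
  C=O: 12 × 815 = 9780
  O–H: 12 × 478 = 5736
  Σ(formed) = 15516 kJ
ΔH = Σ(broken) − Σ(formed) = 11413 − 15516 = −4103 kJ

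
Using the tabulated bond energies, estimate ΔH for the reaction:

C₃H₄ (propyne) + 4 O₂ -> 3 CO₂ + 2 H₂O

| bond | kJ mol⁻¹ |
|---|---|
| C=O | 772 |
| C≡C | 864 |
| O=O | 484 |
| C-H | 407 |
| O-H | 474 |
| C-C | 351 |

ΔH ≈ −1749 kJ

Bonds broken (reactants):
  C≡C: 1 × 864 = 864
  C-C: 1 × 351 = 351
  C-H: 4 × 407 = 1628
  O=O: 4 × 484 = 1936
  Σ(broken) = 4779 kJ
Bonds formed (products):
  C=O: 6 × 772 = 4632
  O-H: 4 × 474 = 1896
  Σ(formed) = 6528 kJ
ΔH = Σ(broken) − Σ(formed) = 4779 − 6528 = −1749 kJ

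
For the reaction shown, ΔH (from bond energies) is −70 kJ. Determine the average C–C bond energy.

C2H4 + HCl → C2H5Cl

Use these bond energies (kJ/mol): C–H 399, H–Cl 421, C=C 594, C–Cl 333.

Let D be the C–C bond energy.
Σ(broken) = 4×399 + 1×594 + 1×421 = 2611
Σ(formed) = 1×D + 1×333 + 5×399 = 2328 + D
ΔH = Σ(broken) − Σ(formed) = (2611) − (2328 + D) = +283 − D
Setting this equal to −70 kJ gives D = 353 kJ/mol.

D(C–C) ≈ 353 kJ/mol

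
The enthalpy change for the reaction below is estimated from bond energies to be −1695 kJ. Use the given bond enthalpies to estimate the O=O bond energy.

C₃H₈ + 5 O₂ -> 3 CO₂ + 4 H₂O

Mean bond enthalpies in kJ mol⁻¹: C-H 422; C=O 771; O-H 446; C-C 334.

D(O=O) ≈ 491 kJ/mol

Let D be the O=O bond energy.
Σ(broken) = 2×334 + 8×422 + 5×D = 4044 + 5D
Σ(formed) = 6×771 + 8×446 = 8194
ΔH = Σ(broken) − Σ(formed) = (4044 + 5D) − (8194) = −4150 + 5D
Setting this equal to −1695 kJ gives 5D = 2455, so D = 491 kJ/mol.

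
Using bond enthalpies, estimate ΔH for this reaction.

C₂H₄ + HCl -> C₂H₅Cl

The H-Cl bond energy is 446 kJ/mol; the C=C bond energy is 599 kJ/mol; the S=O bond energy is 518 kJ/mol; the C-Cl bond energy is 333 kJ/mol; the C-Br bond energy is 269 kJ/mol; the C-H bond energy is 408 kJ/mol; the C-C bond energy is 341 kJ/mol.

ΔH ≈ −37 kJ

Bonds broken (reactants):
  C-H: 4 × 408 = 1632
  C=C: 1 × 599 = 599
  H-Cl: 1 × 446 = 446
  Σ(broken) = 2677 kJ
Bonds formed (products):
  C-C: 1 × 341 = 341
  C-Cl: 1 × 333 = 333
  C-H: 5 × 408 = 2040
  Σ(formed) = 2714 kJ
ΔH = Σ(broken) − Σ(formed) = 2677 − 2714 = −37 kJ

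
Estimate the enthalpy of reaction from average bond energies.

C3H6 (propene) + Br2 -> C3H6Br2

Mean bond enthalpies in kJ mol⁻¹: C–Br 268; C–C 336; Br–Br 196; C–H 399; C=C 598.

ΔH ≈ −78 kJ

Bonds broken (reactants):
  Br–Br: 1 × 196 = 196
  C–C: 1 × 336 = 336
  C–H: 6 × 399 = 2394
  C=C: 1 × 598 = 598
  Σ(broken) = 3524 kJ
Bonds formed (products):
  C–Br: 2 × 268 = 536
  C–C: 2 × 336 = 672
  C–H: 6 × 399 = 2394
  Σ(formed) = 3602 kJ
ΔH = Σ(broken) − Σ(formed) = 3524 − 3602 = −78 kJ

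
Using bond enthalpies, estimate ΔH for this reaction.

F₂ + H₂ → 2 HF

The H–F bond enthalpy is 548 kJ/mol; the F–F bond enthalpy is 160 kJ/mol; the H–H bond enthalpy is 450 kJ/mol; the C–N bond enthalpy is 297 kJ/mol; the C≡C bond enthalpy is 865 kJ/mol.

ΔH ≈ −486 kJ

Bonds broken (reactants):
  F–F: 1 × 160 = 160
  H–H: 1 × 450 = 450
  Σ(broken) = 610 kJ
Bonds formed (products):
  H–F: 2 × 548 = 1096
  Σ(formed) = 1096 kJ
ΔH = Σ(broken) − Σ(formed) = 610 − 1096 = −486 kJ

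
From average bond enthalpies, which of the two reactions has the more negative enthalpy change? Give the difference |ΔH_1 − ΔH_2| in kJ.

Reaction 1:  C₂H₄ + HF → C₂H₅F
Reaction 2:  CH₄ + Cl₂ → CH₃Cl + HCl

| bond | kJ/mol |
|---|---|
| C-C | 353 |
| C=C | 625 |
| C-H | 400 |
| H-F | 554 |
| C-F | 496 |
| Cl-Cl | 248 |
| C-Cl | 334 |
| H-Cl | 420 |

Reaction 2, by 36 kJ

Reaction 1:
  Bonds broken (reactants):
    C-H: 4 × 400 = 1600
    C=C: 1 × 625 = 625
    H-F: 1 × 554 = 554
    Σ(broken) = 2779 kJ
  Bonds formed (products):
    C-C: 1 × 353 = 353
    C-F: 1 × 496 = 496
    C-H: 5 × 400 = 2000
    Σ(formed) = 2849 kJ
  ΔH_1 = 2779 − 2849 = −70 kJ
Reaction 2:
  Bonds broken (reactants):
    C-H: 4 × 400 = 1600
    Cl-Cl: 1 × 248 = 248
    Σ(broken) = 1848 kJ
  Bonds formed (products):
    C-Cl: 1 × 334 = 334
    C-H: 3 × 400 = 1200
    H-Cl: 1 × 420 = 420
    Σ(formed) = 1954 kJ
  ΔH_2 = 1848 − 1954 = −106 kJ
ΔH_1 − ΔH_2 = +36 kJ, so reaction 2 has the more negative ΔH; |ΔH_1 − ΔH_2| = 36 kJ.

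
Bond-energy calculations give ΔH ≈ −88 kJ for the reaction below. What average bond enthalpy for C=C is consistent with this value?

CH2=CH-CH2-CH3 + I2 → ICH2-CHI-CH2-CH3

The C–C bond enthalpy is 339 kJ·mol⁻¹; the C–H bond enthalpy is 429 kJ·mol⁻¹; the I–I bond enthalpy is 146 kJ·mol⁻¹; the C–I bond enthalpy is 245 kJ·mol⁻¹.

D(C=C) ≈ 595 kJ/mol

Let D be the C=C bond energy.
Σ(broken) = 2×339 + 8×429 + 1×D + 1×146 = 4256 + D
Σ(formed) = 3×339 + 8×429 + 2×245 = 4939
ΔH = Σ(broken) − Σ(formed) = (4256 + D) − (4939) = −683 + D
Setting this equal to −88 kJ gives D = 595 kJ/mol.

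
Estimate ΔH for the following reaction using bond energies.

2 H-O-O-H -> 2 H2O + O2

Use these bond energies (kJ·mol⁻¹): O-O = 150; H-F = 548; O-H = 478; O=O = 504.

Bonds broken (reactants):
  O-H: 4 × 478 = 1912
  O-O: 2 × 150 = 300
  Σ(broken) = 2212 kJ
Bonds formed (products):
  O-H: 4 × 478 = 1912
  O=O: 1 × 504 = 504
  Σ(formed) = 2416 kJ
ΔH = Σ(broken) − Σ(formed) = 2212 − 2416 = −204 kJ

ΔH ≈ −204 kJ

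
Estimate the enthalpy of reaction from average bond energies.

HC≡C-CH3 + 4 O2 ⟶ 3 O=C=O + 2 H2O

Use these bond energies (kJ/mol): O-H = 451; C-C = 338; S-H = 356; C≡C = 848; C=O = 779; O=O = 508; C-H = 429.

Bonds broken (reactants):
  C≡C: 1 × 848 = 848
  C-C: 1 × 338 = 338
  C-H: 4 × 429 = 1716
  O=O: 4 × 508 = 2032
  Σ(broken) = 4934 kJ
Bonds formed (products):
  C=O: 6 × 779 = 4674
  O-H: 4 × 451 = 1804
  Σ(formed) = 6478 kJ
ΔH = Σ(broken) − Σ(formed) = 4934 − 6478 = −1544 kJ

ΔH ≈ −1544 kJ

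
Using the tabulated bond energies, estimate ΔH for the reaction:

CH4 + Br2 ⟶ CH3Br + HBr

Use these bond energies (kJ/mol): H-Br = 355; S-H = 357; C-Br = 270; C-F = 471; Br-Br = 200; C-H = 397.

Bonds broken (reactants):
  Br-Br: 1 × 200 = 200
  C-H: 4 × 397 = 1588
  Σ(broken) = 1788 kJ
Bonds formed (products):
  C-Br: 1 × 270 = 270
  C-H: 3 × 397 = 1191
  H-Br: 1 × 355 = 355
  Σ(formed) = 1816 kJ
ΔH = Σ(broken) − Σ(formed) = 1788 − 1816 = −28 kJ

ΔH ≈ −28 kJ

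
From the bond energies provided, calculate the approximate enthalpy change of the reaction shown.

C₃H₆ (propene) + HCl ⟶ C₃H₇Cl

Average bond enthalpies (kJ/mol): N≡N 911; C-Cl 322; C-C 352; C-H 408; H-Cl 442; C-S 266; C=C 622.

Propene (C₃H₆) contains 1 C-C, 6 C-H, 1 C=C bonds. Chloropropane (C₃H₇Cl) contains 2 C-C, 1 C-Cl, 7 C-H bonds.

ΔH ≈ −18 kJ

Bonds broken (reactants):
  C-C: 1 × 352 = 352
  C-H: 6 × 408 = 2448
  C=C: 1 × 622 = 622
  H-Cl: 1 × 442 = 442
  Σ(broken) = 3864 kJ
Bonds formed (products):
  C-C: 2 × 352 = 704
  C-Cl: 1 × 322 = 322
  C-H: 7 × 408 = 2856
  Σ(formed) = 3882 kJ
ΔH = Σ(broken) − Σ(formed) = 3864 − 3882 = −18 kJ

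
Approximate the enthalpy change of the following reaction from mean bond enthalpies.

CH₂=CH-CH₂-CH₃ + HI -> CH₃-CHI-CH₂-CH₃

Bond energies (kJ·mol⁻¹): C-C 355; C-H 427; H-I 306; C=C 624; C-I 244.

ΔH ≈ −96 kJ

Bonds broken (reactants):
  C-C: 2 × 355 = 710
  C-H: 8 × 427 = 3416
  C=C: 1 × 624 = 624
  H-I: 1 × 306 = 306
  Σ(broken) = 5056 kJ
Bonds formed (products):
  C-C: 3 × 355 = 1065
  C-H: 9 × 427 = 3843
  C-I: 1 × 244 = 244
  Σ(formed) = 5152 kJ
ΔH = Σ(broken) − Σ(formed) = 5056 − 5152 = −96 kJ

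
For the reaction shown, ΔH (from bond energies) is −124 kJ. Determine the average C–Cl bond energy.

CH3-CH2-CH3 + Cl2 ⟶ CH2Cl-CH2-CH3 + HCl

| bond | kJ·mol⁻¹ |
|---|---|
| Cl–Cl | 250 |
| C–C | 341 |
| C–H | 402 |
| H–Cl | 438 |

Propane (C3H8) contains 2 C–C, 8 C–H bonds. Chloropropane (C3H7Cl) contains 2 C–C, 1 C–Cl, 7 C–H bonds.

Let D be the C–Cl bond energy.
Σ(broken) = 2×341 + 8×402 + 1×250 = 4148
Σ(formed) = 2×341 + 1×D + 7×402 + 1×438 = 3934 + D
ΔH = Σ(broken) − Σ(formed) = (4148) − (3934 + D) = +214 − D
Setting this equal to −124 kJ gives D = 338 kJ/mol.

D(C–Cl) ≈ 338 kJ/mol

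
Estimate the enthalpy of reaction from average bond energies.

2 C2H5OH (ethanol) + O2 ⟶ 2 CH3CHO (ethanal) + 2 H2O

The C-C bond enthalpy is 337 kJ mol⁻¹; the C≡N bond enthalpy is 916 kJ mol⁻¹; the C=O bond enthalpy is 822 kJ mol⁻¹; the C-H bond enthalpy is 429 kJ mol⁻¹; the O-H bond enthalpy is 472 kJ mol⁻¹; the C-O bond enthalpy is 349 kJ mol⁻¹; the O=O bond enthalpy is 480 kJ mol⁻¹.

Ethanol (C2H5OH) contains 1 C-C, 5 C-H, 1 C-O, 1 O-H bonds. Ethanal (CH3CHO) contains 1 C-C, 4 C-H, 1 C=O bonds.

ΔH ≈ −552 kJ

Bonds broken (reactants):
  C-C: 2 × 337 = 674
  C-H: 10 × 429 = 4290
  C-O: 2 × 349 = 698
  O-H: 2 × 472 = 944
  O=O: 1 × 480 = 480
  Σ(broken) = 7086 kJ
Bonds formed (products):
  C-C: 2 × 337 = 674
  C-H: 8 × 429 = 3432
  C=O: 2 × 822 = 1644
  O-H: 4 × 472 = 1888
  Σ(formed) = 7638 kJ
ΔH = Σ(broken) − Σ(formed) = 7086 − 7638 = −552 kJ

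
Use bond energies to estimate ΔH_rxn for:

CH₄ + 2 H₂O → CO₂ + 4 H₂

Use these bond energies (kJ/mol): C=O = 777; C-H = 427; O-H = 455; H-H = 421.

ΔH ≈ +290 kJ

Bonds broken (reactants):
  C-H: 4 × 427 = 1708
  O-H: 4 × 455 = 1820
  Σ(broken) = 3528 kJ
Bonds formed (products):
  C=O: 2 × 777 = 1554
  H-H: 4 × 421 = 1684
  Σ(formed) = 3238 kJ
ΔH = Σ(broken) − Σ(formed) = 3528 − 3238 = +290 kJ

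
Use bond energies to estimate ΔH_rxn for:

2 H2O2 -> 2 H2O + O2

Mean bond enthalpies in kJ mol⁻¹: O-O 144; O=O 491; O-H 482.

Bonds broken (reactants):
  O-H: 4 × 482 = 1928
  O-O: 2 × 144 = 288
  Σ(broken) = 2216 kJ
Bonds formed (products):
  O-H: 4 × 482 = 1928
  O=O: 1 × 491 = 491
  Σ(formed) = 2419 kJ
ΔH = Σ(broken) − Σ(formed) = 2216 − 2419 = −203 kJ

ΔH ≈ −203 kJ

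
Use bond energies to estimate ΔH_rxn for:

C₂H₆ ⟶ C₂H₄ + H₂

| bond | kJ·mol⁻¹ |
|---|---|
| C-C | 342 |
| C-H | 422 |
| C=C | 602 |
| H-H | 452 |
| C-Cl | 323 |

Bonds broken (reactants):
  C-C: 1 × 342 = 342
  C-H: 6 × 422 = 2532
  Σ(broken) = 2874 kJ
Bonds formed (products):
  C-H: 4 × 422 = 1688
  C=C: 1 × 602 = 602
  H-H: 1 × 452 = 452
  Σ(formed) = 2742 kJ
ΔH = Σ(broken) − Σ(formed) = 2874 − 2742 = +132 kJ

ΔH ≈ +132 kJ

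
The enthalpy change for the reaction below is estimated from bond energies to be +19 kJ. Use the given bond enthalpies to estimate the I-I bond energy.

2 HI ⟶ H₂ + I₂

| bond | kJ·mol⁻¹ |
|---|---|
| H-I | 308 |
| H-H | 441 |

D(I-I) ≈ 156 kJ/mol

Let D be the I-I bond energy.
Σ(broken) = 2×308 = 616
Σ(formed) = 1×441 + 1×D = 441 + D
ΔH = Σ(broken) − Σ(formed) = (616) − (441 + D) = +175 − D
Setting this equal to +19 kJ gives D = 156 kJ/mol.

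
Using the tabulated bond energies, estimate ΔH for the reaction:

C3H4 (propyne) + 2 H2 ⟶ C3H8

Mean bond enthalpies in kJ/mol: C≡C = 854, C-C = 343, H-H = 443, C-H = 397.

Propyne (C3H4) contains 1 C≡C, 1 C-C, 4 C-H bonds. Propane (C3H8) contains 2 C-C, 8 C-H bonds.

ΔH ≈ −191 kJ

Bonds broken (reactants):
  C≡C: 1 × 854 = 854
  C-C: 1 × 343 = 343
  C-H: 4 × 397 = 1588
  H-H: 2 × 443 = 886
  Σ(broken) = 3671 kJ
Bonds formed (products):
  C-C: 2 × 343 = 686
  C-H: 8 × 397 = 3176
  Σ(formed) = 3862 kJ
ΔH = Σ(broken) − Σ(formed) = 3671 − 3862 = −191 kJ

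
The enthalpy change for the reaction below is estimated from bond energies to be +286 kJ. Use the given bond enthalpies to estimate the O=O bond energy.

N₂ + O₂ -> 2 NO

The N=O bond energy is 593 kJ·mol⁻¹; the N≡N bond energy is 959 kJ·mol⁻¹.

D(O=O) ≈ 513 kJ/mol

Let D be the O=O bond energy.
Σ(broken) = 1×959 + 1×D = 959 + D
Σ(formed) = 2×593 = 1186
ΔH = Σ(broken) − Σ(formed) = (959 + D) − (1186) = −227 + D
Setting this equal to +286 kJ gives D = 513 kJ/mol.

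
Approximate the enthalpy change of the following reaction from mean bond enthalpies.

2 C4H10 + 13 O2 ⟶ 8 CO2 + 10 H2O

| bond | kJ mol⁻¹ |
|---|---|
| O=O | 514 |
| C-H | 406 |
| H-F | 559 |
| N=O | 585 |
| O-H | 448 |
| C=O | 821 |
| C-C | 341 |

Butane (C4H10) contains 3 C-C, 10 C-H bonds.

Bonds broken (reactants):
  C-C: 6 × 341 = 2046
  C-H: 20 × 406 = 8120
  O=O: 13 × 514 = 6682
  Σ(broken) = 16848 kJ
Bonds formed (products):
  C=O: 16 × 821 = 13136
  O-H: 20 × 448 = 8960
  Σ(formed) = 22096 kJ
ΔH = Σ(broken) − Σ(formed) = 16848 − 22096 = −5248 kJ

ΔH ≈ −5248 kJ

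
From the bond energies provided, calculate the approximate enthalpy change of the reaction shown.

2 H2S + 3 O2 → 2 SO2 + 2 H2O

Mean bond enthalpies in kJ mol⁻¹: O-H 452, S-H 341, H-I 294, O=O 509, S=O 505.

ΔH ≈ −937 kJ

Bonds broken (reactants):
  O=O: 3 × 509 = 1527
  S-H: 4 × 341 = 1364
  Σ(broken) = 2891 kJ
Bonds formed (products):
  O-H: 4 × 452 = 1808
  S=O: 4 × 505 = 2020
  Σ(formed) = 3828 kJ
ΔH = Σ(broken) − Σ(formed) = 2891 − 3828 = −937 kJ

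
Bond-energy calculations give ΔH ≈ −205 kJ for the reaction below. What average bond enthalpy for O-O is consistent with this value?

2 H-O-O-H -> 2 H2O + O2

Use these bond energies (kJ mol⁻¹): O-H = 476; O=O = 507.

D(O-O) ≈ 151 kJ/mol

Let D be the O-O bond energy.
Σ(broken) = 4×476 + 2×D = 1904 + 2D
Σ(formed) = 4×476 + 1×507 = 2411
ΔH = Σ(broken) − Σ(formed) = (1904 + 2D) − (2411) = −507 + 2D
Setting this equal to −205 kJ gives 2D = 302, so D = 151 kJ/mol.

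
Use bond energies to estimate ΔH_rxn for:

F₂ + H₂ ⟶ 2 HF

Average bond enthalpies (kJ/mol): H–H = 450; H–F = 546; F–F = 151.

Bonds broken (reactants):
  F–F: 1 × 151 = 151
  H–H: 1 × 450 = 450
  Σ(broken) = 601 kJ
Bonds formed (products):
  H–F: 2 × 546 = 1092
  Σ(formed) = 1092 kJ
ΔH = Σ(broken) − Σ(formed) = 601 − 1092 = −491 kJ

ΔH ≈ −491 kJ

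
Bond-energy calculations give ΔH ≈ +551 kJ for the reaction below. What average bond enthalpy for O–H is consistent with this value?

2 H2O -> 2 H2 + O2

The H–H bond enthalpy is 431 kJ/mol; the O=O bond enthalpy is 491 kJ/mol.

Let D be the O–H bond energy.
Σ(broken) = 4×D = 4D
Σ(formed) = 2×431 + 1×491 = 1353
ΔH = Σ(broken) − Σ(formed) = (4D) − (1353) = −1353 + 4D
Setting this equal to +551 kJ gives 4D = 1904, so D = 476 kJ/mol.

D(O–H) ≈ 476 kJ/mol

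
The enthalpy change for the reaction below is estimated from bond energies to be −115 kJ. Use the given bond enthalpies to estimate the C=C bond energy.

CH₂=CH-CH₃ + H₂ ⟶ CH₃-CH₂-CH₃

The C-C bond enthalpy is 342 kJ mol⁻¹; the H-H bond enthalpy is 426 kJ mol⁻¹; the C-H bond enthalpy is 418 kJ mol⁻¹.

D(C=C) ≈ 637 kJ/mol

Let D be the C=C bond energy.
Σ(broken) = 1×342 + 6×418 + 1×D + 1×426 = 3276 + D
Σ(formed) = 2×342 + 8×418 = 4028
ΔH = Σ(broken) − Σ(formed) = (3276 + D) − (4028) = −752 + D
Setting this equal to −115 kJ gives D = 637 kJ/mol.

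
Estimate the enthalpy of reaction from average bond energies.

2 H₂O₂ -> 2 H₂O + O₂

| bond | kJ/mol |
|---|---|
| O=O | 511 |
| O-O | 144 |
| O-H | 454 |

Bonds broken (reactants):
  O-H: 4 × 454 = 1816
  O-O: 2 × 144 = 288
  Σ(broken) = 2104 kJ
Bonds formed (products):
  O-H: 4 × 454 = 1816
  O=O: 1 × 511 = 511
  Σ(formed) = 2327 kJ
ΔH = Σ(broken) − Σ(formed) = 2104 − 2327 = −223 kJ

ΔH ≈ −223 kJ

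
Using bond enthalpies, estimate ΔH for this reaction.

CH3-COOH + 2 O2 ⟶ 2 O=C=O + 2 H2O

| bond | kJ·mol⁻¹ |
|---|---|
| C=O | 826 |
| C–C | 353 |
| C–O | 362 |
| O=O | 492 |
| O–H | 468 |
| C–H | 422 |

Bonds broken (reactants):
  C–C: 1 × 353 = 353
  C–H: 3 × 422 = 1266
  C–O: 1 × 362 = 362
  C=O: 1 × 826 = 826
  O–H: 1 × 468 = 468
  O=O: 2 × 492 = 984
  Σ(broken) = 4259 kJ
Bonds formed (products):
  C=O: 4 × 826 = 3304
  O–H: 4 × 468 = 1872
  Σ(formed) = 5176 kJ
ΔH = Σ(broken) − Σ(formed) = 4259 − 5176 = −917 kJ

ΔH ≈ −917 kJ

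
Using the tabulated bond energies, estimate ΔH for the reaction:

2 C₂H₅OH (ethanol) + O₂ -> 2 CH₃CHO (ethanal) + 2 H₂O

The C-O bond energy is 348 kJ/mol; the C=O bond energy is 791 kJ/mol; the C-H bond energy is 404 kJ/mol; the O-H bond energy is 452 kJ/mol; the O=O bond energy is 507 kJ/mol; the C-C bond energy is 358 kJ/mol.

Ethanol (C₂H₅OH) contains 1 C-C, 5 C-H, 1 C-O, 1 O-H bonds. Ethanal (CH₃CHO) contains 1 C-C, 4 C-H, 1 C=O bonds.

Bonds broken (reactants):
  C-C: 2 × 358 = 716
  C-H: 10 × 404 = 4040
  C-O: 2 × 348 = 696
  O-H: 2 × 452 = 904
  O=O: 1 × 507 = 507
  Σ(broken) = 6863 kJ
Bonds formed (products):
  C-C: 2 × 358 = 716
  C-H: 8 × 404 = 3232
  C=O: 2 × 791 = 1582
  O-H: 4 × 452 = 1808
  Σ(formed) = 7338 kJ
ΔH = Σ(broken) − Σ(formed) = 6863 − 7338 = −475 kJ

ΔH ≈ −475 kJ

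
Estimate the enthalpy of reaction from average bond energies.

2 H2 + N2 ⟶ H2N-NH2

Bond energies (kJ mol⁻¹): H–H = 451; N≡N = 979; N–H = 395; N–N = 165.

ΔH ≈ +136 kJ

Bonds broken (reactants):
  H–H: 2 × 451 = 902
  N≡N: 1 × 979 = 979
  Σ(broken) = 1881 kJ
Bonds formed (products):
  N–H: 4 × 395 = 1580
  N–N: 1 × 165 = 165
  Σ(formed) = 1745 kJ
ΔH = Σ(broken) − Σ(formed) = 1881 − 1745 = +136 kJ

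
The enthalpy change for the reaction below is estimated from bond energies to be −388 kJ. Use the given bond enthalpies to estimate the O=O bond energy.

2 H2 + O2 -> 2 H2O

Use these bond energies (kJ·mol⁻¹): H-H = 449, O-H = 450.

Let D be the O=O bond energy.
Σ(broken) = 2×449 + 1×D = 898 + D
Σ(formed) = 4×450 = 1800
ΔH = Σ(broken) − Σ(formed) = (898 + D) − (1800) = −902 + D
Setting this equal to −388 kJ gives D = 514 kJ/mol.

D(O=O) ≈ 514 kJ/mol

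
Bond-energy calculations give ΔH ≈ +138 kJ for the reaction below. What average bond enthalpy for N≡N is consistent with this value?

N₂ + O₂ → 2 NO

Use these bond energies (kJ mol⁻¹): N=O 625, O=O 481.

Let D be the N≡N bond energy.
Σ(broken) = 1×D + 1×481 = 481 + D
Σ(formed) = 2×625 = 1250
ΔH = Σ(broken) − Σ(formed) = (481 + D) − (1250) = −769 + D
Setting this equal to +138 kJ gives D = 907 kJ/mol.

D(N≡N) ≈ 907 kJ/mol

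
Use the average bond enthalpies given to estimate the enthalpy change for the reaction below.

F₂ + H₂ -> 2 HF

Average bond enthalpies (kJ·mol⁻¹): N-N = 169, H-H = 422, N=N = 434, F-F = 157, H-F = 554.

ΔH ≈ −529 kJ

Bonds broken (reactants):
  F-F: 1 × 157 = 157
  H-H: 1 × 422 = 422
  Σ(broken) = 579 kJ
Bonds formed (products):
  H-F: 2 × 554 = 1108
  Σ(formed) = 1108 kJ
ΔH = Σ(broken) − Σ(formed) = 579 − 1108 = −529 kJ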